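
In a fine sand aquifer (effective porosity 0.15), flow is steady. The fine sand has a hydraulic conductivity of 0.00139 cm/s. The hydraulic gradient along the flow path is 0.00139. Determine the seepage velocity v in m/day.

0.0111

Convert K: 0.00139 cm/s × 864 = 1.201 m/day.
Hydraulic gradient i = 0.00139.
Darcy flux q = K · i = 1.201 × 0.001390 = 0.001669 m/day.
Seepage velocity v = q / n_e = 0.001669 / 0.15 = 0.01113 m/day.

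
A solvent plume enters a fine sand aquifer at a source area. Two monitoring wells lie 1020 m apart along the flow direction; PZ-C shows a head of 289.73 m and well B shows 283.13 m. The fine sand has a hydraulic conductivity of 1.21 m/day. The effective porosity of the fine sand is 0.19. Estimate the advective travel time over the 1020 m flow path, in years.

67.8

Hydraulic gradient i = (289.73 − 283.13) / 1020 = 6.6 / 1020 = 0.006471.
Darcy flux q = K · i = 1.210 × 0.006471 = 0.007829 m/day.
Seepage velocity v = q / n_e = 0.007829 / 0.19 = 0.04121 m/day.
Travel time t = L / v = 1020 / 0.04121 = 24753 days = 67.77 years.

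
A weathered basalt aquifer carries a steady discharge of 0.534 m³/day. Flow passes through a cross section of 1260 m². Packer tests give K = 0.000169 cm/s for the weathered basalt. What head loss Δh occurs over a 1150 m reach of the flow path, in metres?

3.34

Convert K: 0.000169 cm/s × 864 = 0.1460 m/day.
From Q = K·A·i, i = Q / (K·A) = 0.534 / (0.1460 × 1260) = 0.002902.
Head loss Δh = i · L = 0.002902 × 1150 = 3.338 m.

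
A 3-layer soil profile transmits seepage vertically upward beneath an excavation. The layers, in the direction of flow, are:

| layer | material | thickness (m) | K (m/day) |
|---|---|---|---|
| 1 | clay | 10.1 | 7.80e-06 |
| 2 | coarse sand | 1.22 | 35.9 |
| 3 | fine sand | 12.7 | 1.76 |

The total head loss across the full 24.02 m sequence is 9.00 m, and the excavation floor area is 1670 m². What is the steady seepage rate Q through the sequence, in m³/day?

0.0116

Flow is perpendicular to layering, so the layers act in series and the equivalent K is the thickness-weighted harmonic mean.
Total thickness L = 10.1 + 1.22 + 12.7 = 24.02 m.
Σ(b_i/K_i) = 10.1/7.80e-06 + 1.22/35.9 + 12.7/1.76 = 1.295e+06 d.
K_eq = L / Σ(b_i/K_i) = 24.02 / 1.295e+06 = 1.855e-05 m/day.
Q = K_eq · A · (Δh/L) = 1.855e-05 × 1670 × (9.00/24.02) = 0.01161 m³/day.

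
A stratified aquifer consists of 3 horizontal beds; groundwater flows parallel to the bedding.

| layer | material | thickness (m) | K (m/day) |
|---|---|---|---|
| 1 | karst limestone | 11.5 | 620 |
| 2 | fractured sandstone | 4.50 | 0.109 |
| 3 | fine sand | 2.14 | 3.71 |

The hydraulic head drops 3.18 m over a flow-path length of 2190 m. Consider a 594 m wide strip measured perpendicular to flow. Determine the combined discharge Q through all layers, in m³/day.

Flow is parallel to layering, so each bed carries its own Darcy discharge and the transmissivities add.
Σ(K_i·b_i) = 620×11.5 + 0.109×4.50 + 3.71×2.14 = 7138 m²/day.
Hydraulic gradient i = Δh / L = 3.18 / 2190 = 0.001452.
Q = Σ(K_i·b_i) · W · i = 7138 × 594 × 0.001452 = 6157 m³/day.

6160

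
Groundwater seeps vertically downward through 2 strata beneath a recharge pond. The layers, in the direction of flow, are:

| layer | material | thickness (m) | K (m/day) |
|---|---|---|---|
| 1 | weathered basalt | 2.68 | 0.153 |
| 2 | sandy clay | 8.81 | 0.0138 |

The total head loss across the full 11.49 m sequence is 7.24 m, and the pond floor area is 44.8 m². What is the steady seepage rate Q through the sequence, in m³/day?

0.494

Flow is perpendicular to layering, so the layers act in series and the equivalent K is the thickness-weighted harmonic mean.
Total thickness L = 2.68 + 8.81 = 11.49 m.
Σ(b_i/K_i) = 2.68/0.153 + 8.81/0.0138 = 655.9 d.
K_eq = L / Σ(b_i/K_i) = 11.49 / 655.9 = 0.01752 m/day.
Q = K_eq · A · (Δh/L) = 0.01752 × 44.8 × (7.24/11.49) = 0.4945 m³/day.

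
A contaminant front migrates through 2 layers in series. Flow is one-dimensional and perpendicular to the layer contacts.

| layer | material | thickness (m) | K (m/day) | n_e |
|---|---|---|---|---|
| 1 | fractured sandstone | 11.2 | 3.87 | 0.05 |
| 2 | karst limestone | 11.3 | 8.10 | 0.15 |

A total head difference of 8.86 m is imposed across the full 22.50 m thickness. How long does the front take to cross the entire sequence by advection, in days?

1.09

With flow normal to the layers, continuity requires the same specific discharge q through every layer.
Σ(b_i/K_i) = 11.2/3.87 + 11.3/8.10 = 4.289 d.
q = Δh / Σ(b_i/K_i) = 8.86 / 4.289 = 2.066 m/day.
In each layer the seepage velocity is v_i = q/n_i, so the layer transit time is t_i = b_i·n_i / q:
  layer 1 (fractured sandstone): t_1 = 11.2 × 0.05 / 2.066 = 0.2711 d
  layer 2 (karst limestone): t_2 = 11.3 × 0.15 / 2.066 = 0.8205 d
Total t = Σ t_i = 1.092 days.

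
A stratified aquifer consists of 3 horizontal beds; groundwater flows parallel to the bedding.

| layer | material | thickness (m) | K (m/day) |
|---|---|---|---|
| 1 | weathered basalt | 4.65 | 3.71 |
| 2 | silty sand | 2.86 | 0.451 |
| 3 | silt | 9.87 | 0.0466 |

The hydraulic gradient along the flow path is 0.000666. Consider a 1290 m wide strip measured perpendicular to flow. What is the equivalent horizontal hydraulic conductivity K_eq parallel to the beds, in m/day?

Flow is parallel to layering, so each bed carries its own Darcy discharge and the transmissivities add.
Σ(K_i·b_i) = 3.71×4.65 + 0.451×2.86 + 0.0466×9.87 = 19.00 m²/day.
Total thickness b = 17.38 m, so K_eq = Σ(K_i·b_i)/b = 1.093 m/day.

1.09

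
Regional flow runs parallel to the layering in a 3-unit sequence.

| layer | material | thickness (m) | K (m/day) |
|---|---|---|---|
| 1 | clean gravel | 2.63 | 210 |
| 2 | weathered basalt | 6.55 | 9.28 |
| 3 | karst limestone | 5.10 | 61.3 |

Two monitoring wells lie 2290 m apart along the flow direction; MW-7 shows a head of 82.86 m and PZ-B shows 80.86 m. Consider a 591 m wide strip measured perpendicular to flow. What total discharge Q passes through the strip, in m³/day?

478

Flow is parallel to layering, so each bed carries its own Darcy discharge and the transmissivities add.
Σ(K_i·b_i) = 210×2.63 + 9.28×6.55 + 61.3×5.10 = 925.7 m²/day.
Hydraulic gradient i = (82.86 − 80.86) / 2290 = 2 / 2290 = 0.0008734.
Q = Σ(K_i·b_i) · W · i = 925.7 × 591 × 0.0008734 = 477.8 m³/day.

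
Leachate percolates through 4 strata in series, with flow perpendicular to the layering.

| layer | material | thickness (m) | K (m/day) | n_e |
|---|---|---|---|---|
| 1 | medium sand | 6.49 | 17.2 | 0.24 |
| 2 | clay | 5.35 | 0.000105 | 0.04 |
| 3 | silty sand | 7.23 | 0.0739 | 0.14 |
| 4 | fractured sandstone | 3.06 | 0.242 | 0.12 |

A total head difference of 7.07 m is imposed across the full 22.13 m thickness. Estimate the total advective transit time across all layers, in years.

With flow normal to the layers, continuity requires the same specific discharge q through every layer.
Σ(b_i/K_i) = 6.49/17.2 + 5.35/0.000105 + 7.23/0.0739 + 3.06/0.242 = 51063 d.
q = Δh / Σ(b_i/K_i) = 7.07 / 51063 = 0.0001385 m/day.
In each layer the seepage velocity is v_i = q/n_i, so the layer transit time is t_i = b_i·n_i / q:
  layer 1 (medium sand): t_1 = 6.49 × 0.24 / 0.0001385 = 11250 d
  layer 2 (clay): t_2 = 5.35 × 0.04 / 0.0001385 = 1546 d
  layer 3 (silty sand): t_3 = 7.23 × 0.14 / 0.0001385 = 7311 d
  layer 4 (fractured sandstone): t_4 = 3.06 × 0.12 / 0.0001385 = 2652 d
Total t = Σ t_i = 22758 days = 62.31 years.

62.3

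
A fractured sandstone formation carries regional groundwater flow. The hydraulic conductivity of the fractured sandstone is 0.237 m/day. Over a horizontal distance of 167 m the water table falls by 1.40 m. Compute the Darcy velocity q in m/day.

0.00199

Hydraulic gradient i = Δh / L = 1.40 / 167 = 0.008383.
Specific discharge q = K · i = 0.2370 × 0.008383 = 0.001987 m/day.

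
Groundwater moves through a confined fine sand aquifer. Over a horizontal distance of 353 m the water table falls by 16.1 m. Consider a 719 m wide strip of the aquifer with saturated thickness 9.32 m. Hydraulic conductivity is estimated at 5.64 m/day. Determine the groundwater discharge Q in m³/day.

Cross-sectional area A = 719 × 9.32 = 6701 m².
Hydraulic gradient i = Δh / L = 16.1 / 353 = 0.04561.
Darcy's law: Q = K · A · i = 5.640 × 6701 × 0.04561 = 1724 m³/day.

1720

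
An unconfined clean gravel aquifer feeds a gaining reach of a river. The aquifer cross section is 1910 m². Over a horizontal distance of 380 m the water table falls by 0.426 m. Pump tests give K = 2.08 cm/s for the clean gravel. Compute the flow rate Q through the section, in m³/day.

3850

Convert K: 2.08 cm/s × 864 = 1797 m/day.
Hydraulic gradient i = Δh / L = 0.426 / 380 = 0.001121.
Darcy's law: Q = K · A · i = 1797 × 1910 × 0.001121 = 3848 m³/day.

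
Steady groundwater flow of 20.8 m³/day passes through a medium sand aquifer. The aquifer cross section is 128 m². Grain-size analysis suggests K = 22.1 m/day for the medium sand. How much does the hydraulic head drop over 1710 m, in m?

12.6

From Q = K·A·i, i = Q / (K·A) = 20.8 / (22.10 × 128.0) = 0.007353.
Head loss Δh = i · L = 0.007353 × 1710 = 12.57 m.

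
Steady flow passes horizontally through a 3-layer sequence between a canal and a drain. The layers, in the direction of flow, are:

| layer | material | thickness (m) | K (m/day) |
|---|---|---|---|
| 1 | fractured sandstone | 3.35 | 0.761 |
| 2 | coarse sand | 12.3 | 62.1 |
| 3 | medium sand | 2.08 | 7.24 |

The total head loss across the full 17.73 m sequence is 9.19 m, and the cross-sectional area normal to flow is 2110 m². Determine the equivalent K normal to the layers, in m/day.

Flow is perpendicular to layering, so the layers act in series and the equivalent K is the thickness-weighted harmonic mean.
Total thickness L = 3.35 + 12.3 + 2.08 = 17.73 m.
Σ(b_i/K_i) = 3.35/0.761 + 12.3/62.1 + 2.08/7.24 = 4.887 d.
K_eq = L / Σ(b_i/K_i) = 17.73 / 4.887 = 3.628 m/day.

3.63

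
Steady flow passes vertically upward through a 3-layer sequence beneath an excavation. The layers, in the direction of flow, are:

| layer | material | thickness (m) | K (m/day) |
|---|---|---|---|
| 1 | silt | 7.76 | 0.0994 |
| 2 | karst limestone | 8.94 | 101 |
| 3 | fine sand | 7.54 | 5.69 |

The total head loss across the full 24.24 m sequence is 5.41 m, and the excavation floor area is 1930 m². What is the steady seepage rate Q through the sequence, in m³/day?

131

Flow is perpendicular to layering, so the layers act in series and the equivalent K is the thickness-weighted harmonic mean.
Total thickness L = 7.76 + 8.94 + 7.54 = 24.24 m.
Σ(b_i/K_i) = 7.76/0.0994 + 8.94/101 + 7.54/5.69 = 79.48 d.
K_eq = L / Σ(b_i/K_i) = 24.24 / 79.48 = 0.3050 m/day.
Q = K_eq · A · (Δh/L) = 0.3050 × 1930 × (5.41/24.24) = 131.4 m³/day.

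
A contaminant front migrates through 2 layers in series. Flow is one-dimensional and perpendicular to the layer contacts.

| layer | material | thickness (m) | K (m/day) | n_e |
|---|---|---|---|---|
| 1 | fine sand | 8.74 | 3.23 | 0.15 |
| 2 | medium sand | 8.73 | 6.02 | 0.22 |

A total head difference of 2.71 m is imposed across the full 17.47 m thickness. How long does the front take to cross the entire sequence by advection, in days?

With flow normal to the layers, continuity requires the same specific discharge q through every layer.
Σ(b_i/K_i) = 8.74/3.23 + 8.73/6.02 = 4.156 d.
q = Δh / Σ(b_i/K_i) = 2.71 / 4.156 = 0.6521 m/day.
In each layer the seepage velocity is v_i = q/n_i, so the layer transit time is t_i = b_i·n_i / q:
  layer 1 (fine sand): t_1 = 8.74 × 0.15 / 0.6521 = 2.011 d
  layer 2 (medium sand): t_2 = 8.73 × 0.22 / 0.6521 = 2.945 d
Total t = Σ t_i = 4.956 days.

4.96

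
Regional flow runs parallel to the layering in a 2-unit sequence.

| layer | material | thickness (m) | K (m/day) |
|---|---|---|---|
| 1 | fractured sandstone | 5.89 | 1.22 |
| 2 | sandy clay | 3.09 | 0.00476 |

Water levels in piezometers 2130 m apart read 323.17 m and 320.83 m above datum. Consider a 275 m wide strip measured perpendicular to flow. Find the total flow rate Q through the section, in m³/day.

Flow is parallel to layering, so each bed carries its own Darcy discharge and the transmissivities add.
Σ(K_i·b_i) = 1.22×5.89 + 0.00476×3.09 = 7.201 m²/day.
Hydraulic gradient i = (323.17 − 320.83) / 2130 = 2.34 / 2130 = 0.001099.
Q = Σ(K_i·b_i) · W · i = 7.201 × 275 × 0.001099 = 2.175 m³/day.

2.18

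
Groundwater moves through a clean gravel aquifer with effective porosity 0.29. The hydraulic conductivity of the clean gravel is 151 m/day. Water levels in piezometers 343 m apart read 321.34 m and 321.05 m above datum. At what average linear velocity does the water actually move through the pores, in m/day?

Hydraulic gradient i = (321.34 − 321.05) / 343 = 0.29 / 343 = 0.0008455.
Darcy flux q = K · i = 151.0 × 0.0008455 = 0.1277 m/day.
Seepage velocity v = q / n_e = 0.1277 / 0.29 = 0.4402 m/day.

0.440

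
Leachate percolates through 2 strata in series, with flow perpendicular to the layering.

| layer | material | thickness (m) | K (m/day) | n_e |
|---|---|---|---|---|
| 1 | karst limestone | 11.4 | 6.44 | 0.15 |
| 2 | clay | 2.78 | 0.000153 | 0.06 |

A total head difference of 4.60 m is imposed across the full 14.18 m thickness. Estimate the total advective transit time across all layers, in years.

20.3

With flow normal to the layers, continuity requires the same specific discharge q through every layer.
Σ(b_i/K_i) = 11.4/6.44 + 2.78/0.000153 = 18172 d.
q = Δh / Σ(b_i/K_i) = 4.60 / 18172 = 0.0002531 m/day.
In each layer the seepage velocity is v_i = q/n_i, so the layer transit time is t_i = b_i·n_i / q:
  layer 1 (karst limestone): t_1 = 11.4 × 0.15 / 0.0002531 = 6755 d
  layer 2 (clay): t_2 = 2.78 × 0.06 / 0.0002531 = 658.9 d
Total t = Σ t_i = 7414 days = 20.30 years.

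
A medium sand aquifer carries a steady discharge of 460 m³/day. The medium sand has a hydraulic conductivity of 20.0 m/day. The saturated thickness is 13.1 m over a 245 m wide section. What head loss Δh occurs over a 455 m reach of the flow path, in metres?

3.26

Cross-sectional area A = 245 × 13.1 = 3210 m².
From Q = K·A·i, i = Q / (K·A) = 460 / (20.00 × 3210) = 0.007166.
Head loss Δh = i · L = 0.007166 × 455 = 3.261 m.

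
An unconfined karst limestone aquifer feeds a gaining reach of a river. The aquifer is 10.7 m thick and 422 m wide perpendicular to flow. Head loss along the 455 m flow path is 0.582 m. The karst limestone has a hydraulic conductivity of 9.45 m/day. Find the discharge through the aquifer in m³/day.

Cross-sectional area A = 422 × 10.7 = 4515 m².
Hydraulic gradient i = Δh / L = 0.582 / 455 = 0.001279.
Darcy's law: Q = K · A · i = 9.450 × 4515 × 0.001279 = 54.58 m³/day.

54.6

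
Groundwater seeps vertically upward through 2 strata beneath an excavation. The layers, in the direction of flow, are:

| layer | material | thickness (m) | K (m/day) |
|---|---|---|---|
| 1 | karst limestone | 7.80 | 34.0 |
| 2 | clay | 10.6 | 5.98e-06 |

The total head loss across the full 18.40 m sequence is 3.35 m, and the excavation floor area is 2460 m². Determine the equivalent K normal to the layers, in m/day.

1.04e-05

Flow is perpendicular to layering, so the layers act in series and the equivalent K is the thickness-weighted harmonic mean.
Total thickness L = 7.80 + 10.6 = 18.40 m.
Σ(b_i/K_i) = 7.80/34.0 + 10.6/5.98e-06 = 1.773e+06 d.
K_eq = L / Σ(b_i/K_i) = 18.40 / 1.773e+06 = 1.038e-05 m/day.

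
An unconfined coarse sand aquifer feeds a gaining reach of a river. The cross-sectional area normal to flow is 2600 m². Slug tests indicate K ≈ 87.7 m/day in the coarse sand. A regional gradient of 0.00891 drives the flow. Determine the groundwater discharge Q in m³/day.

Hydraulic gradient i = 0.00891.
Darcy's law: Q = K · A · i = 87.70 × 2600 × 0.008910 = 2032 m³/day.

2030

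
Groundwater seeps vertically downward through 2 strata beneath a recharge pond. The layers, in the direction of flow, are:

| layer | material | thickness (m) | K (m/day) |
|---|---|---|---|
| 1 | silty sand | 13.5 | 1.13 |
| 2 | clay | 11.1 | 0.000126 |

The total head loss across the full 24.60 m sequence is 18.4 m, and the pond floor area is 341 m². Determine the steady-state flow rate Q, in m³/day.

0.0712

Flow is perpendicular to layering, so the layers act in series and the equivalent K is the thickness-weighted harmonic mean.
Total thickness L = 13.5 + 11.1 = 24.60 m.
Σ(b_i/K_i) = 13.5/1.13 + 11.1/0.000126 = 88107 d.
K_eq = L / Σ(b_i/K_i) = 24.60 / 88107 = 0.0002792 m/day.
Q = K_eq · A · (Δh/L) = 0.0002792 × 341 × (18.4/24.60) = 0.07121 m³/day.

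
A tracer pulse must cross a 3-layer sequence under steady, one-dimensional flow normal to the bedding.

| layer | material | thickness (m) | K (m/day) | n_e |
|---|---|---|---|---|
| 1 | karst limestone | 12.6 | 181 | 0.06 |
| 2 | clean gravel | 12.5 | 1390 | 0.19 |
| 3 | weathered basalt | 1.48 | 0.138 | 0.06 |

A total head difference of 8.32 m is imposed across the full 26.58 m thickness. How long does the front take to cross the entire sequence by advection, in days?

With flow normal to the layers, continuity requires the same specific discharge q through every layer.
Σ(b_i/K_i) = 12.6/181 + 12.5/1390 + 1.48/0.138 = 10.80 d.
q = Δh / Σ(b_i/K_i) = 8.32 / 10.80 = 0.7701 m/day.
In each layer the seepage velocity is v_i = q/n_i, so the layer transit time is t_i = b_i·n_i / q:
  layer 1 (karst limestone): t_1 = 12.6 × 0.06 / 0.7701 = 0.9816 d
  layer 2 (clean gravel): t_2 = 12.5 × 0.19 / 0.7701 = 3.084 d
  layer 3 (weathered basalt): t_3 = 1.48 × 0.06 / 0.7701 = 0.1153 d
Total t = Σ t_i = 4.181 days.

4.18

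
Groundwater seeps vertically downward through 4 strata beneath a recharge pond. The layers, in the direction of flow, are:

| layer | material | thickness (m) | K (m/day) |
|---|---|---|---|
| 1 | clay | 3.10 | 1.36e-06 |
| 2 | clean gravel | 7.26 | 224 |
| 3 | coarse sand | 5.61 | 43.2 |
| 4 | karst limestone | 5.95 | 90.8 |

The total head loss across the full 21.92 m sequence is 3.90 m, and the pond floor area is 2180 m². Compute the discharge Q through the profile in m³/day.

Flow is perpendicular to layering, so the layers act in series and the equivalent K is the thickness-weighted harmonic mean.
Total thickness L = 3.10 + 7.26 + 5.61 + 5.95 = 21.92 m.
Σ(b_i/K_i) = 3.10/1.36e-06 + 7.26/224 + 5.61/43.2 + 5.95/90.8 = 2.279e+06 d.
K_eq = L / Σ(b_i/K_i) = 21.92 / 2.279e+06 = 9.617e-06 m/day.
Q = K_eq · A · (Δh/L) = 9.617e-06 × 2180 × (3.90/21.92) = 0.003730 m³/day.

0.00373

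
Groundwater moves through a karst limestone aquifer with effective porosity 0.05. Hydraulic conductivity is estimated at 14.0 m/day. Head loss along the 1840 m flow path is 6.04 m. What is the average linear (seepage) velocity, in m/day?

Hydraulic gradient i = Δh / L = 6.04 / 1840 = 0.003283.
Darcy flux q = K · i = 14.00 × 0.003283 = 0.04596 m/day.
Seepage velocity v = q / n_e = 0.04596 / 0.05 = 0.9191 m/day.

0.919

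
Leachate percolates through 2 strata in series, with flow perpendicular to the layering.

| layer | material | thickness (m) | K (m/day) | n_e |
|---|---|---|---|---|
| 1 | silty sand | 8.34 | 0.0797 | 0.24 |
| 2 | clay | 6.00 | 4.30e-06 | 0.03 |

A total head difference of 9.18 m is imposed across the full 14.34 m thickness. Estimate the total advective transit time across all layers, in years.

908

With flow normal to the layers, continuity requires the same specific discharge q through every layer.
Σ(b_i/K_i) = 8.34/0.0797 + 6.00/4.30e-06 = 1.395e+06 d.
q = Δh / Σ(b_i/K_i) = 9.18 / 1.395e+06 = 6.579e-06 m/day.
In each layer the seepage velocity is v_i = q/n_i, so the layer transit time is t_i = b_i·n_i / q:
  layer 1 (silty sand): t_1 = 8.34 × 0.24 / 6.579e-06 = 3.043e+05 d
  layer 2 (clay): t_2 = 6.00 × 0.03 / 6.579e-06 = 27362 d
Total t = Σ t_i = 3.316e+05 days = 907.9 years.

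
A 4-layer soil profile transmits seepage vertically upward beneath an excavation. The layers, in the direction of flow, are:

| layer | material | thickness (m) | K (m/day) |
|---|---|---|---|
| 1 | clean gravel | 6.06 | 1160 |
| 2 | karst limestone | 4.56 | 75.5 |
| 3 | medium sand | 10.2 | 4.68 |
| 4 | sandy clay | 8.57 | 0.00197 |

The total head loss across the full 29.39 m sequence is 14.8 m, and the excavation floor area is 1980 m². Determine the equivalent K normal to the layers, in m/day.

0.00675

Flow is perpendicular to layering, so the layers act in series and the equivalent K is the thickness-weighted harmonic mean.
Total thickness L = 6.06 + 4.56 + 10.2 + 8.57 = 29.39 m.
Σ(b_i/K_i) = 6.06/1160 + 4.56/75.5 + 10.2/4.68 + 8.57/0.00197 = 4352 d.
K_eq = L / Σ(b_i/K_i) = 29.39 / 4352 = 0.006752 m/day.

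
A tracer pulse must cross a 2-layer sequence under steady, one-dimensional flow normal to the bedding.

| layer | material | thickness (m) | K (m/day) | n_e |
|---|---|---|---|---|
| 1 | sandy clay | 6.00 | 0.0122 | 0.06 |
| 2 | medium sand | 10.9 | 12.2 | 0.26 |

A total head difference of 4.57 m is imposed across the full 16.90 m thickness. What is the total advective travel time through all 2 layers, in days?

With flow normal to the layers, continuity requires the same specific discharge q through every layer.
Σ(b_i/K_i) = 6.00/0.0122 + 10.9/12.2 = 492.7 d.
q = Δh / Σ(b_i/K_i) = 4.57 / 492.7 = 0.009275 m/day.
In each layer the seepage velocity is v_i = q/n_i, so the layer transit time is t_i = b_i·n_i / q:
  layer 1 (sandy clay): t_1 = 6.00 × 0.06 / 0.009275 = 38.81 d
  layer 2 (medium sand): t_2 = 10.9 × 0.26 / 0.009275 = 305.5 d
Total t = Σ t_i = 344.3 days.

344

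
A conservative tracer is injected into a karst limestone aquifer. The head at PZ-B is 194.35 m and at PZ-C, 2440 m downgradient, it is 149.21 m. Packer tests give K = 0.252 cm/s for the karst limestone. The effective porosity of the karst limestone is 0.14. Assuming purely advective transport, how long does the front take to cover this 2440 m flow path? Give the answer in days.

84.8

Convert K: 0.252 cm/s × 864 = 217.7 m/day.
Hydraulic gradient i = (194.35 − 149.21) / 2440 = 45.14 / 2440 = 0.01850.
Darcy flux q = K · i = 217.7 × 0.01850 = 4.028 m/day.
Seepage velocity v = q / n_e = 4.028 / 0.14 = 28.77 m/day.
Travel time t = L / v = 2440 / 28.77 = 84.81 days.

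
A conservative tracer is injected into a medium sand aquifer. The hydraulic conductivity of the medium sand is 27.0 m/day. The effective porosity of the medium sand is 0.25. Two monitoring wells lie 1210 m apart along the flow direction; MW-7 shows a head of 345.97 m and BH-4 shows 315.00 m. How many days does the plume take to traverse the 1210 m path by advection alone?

Hydraulic gradient i = (345.97 − 315.00) / 1210 = 30.97 / 1210 = 0.02560.
Darcy flux q = K · i = 27.00 × 0.02560 = 0.6911 m/day.
Seepage velocity v = q / n_e = 0.6911 / 0.25 = 2.764 m/day.
Travel time t = L / v = 1210 / 2.764 = 437.7 days.

438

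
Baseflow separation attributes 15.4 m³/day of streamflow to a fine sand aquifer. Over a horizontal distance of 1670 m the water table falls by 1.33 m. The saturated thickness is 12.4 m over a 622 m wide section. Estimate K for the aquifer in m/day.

Cross-sectional area A = 622 × 12.4 = 7713 m².
Hydraulic gradient i = Δh / L = 1.33 / 1670 = 0.0007964.
From Q = K·A·i, K = Q / (A·i) = 15.4 / (7713 × 0.0007964) = 2.507 m/day.

2.51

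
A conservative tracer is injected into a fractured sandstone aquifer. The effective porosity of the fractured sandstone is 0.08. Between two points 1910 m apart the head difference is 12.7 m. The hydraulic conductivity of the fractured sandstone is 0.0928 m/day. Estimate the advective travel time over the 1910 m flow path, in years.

678

Hydraulic gradient i = Δh / L = 12.7 / 1910 = 0.006649.
Darcy flux q = K · i = 0.09280 × 0.006649 = 0.0006170 m/day.
Seepage velocity v = q / n_e = 0.0006170 / 0.08 = 0.007713 m/day.
Travel time t = L / v = 1910 / 0.007713 = 2.476e+05 days = 678.0 years.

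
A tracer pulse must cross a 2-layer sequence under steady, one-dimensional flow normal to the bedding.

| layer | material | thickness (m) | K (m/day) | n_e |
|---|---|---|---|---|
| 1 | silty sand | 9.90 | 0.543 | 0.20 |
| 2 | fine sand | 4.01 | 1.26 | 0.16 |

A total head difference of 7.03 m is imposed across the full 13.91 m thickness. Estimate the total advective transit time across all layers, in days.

With flow normal to the layers, continuity requires the same specific discharge q through every layer.
Σ(b_i/K_i) = 9.90/0.543 + 4.01/1.26 = 21.41 d.
q = Δh / Σ(b_i/K_i) = 7.03 / 21.41 = 0.3283 m/day.
In each layer the seepage velocity is v_i = q/n_i, so the layer transit time is t_i = b_i·n_i / q:
  layer 1 (silty sand): t_1 = 9.90 × 0.20 / 0.3283 = 6.031 d
  layer 2 (fine sand): t_2 = 4.01 × 0.16 / 0.3283 = 1.954 d
Total t = Σ t_i = 7.986 days.

7.99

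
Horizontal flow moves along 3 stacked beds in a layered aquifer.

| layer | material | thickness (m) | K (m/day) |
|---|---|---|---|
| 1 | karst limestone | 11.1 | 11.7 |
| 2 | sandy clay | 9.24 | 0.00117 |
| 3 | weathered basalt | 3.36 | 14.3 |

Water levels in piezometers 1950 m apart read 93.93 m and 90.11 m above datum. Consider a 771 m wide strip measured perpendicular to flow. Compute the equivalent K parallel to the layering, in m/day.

Flow is parallel to layering, so each bed carries its own Darcy discharge and the transmissivities add.
Σ(K_i·b_i) = 11.7×11.1 + 0.00117×9.24 + 14.3×3.36 = 177.9 m²/day.
Total thickness b = 23.70 m, so K_eq = Σ(K_i·b_i)/b = 7.508 m/day.

7.51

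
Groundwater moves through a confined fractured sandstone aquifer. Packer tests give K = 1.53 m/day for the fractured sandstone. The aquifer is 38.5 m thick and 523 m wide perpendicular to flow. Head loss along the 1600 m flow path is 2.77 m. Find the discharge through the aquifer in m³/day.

53.3

Cross-sectional area A = 523 × 38.5 = 20136 m².
Hydraulic gradient i = Δh / L = 2.77 / 1600 = 0.001731.
Darcy's law: Q = K · A · i = 1.530 × 20136 × 0.001731 = 53.34 m³/day.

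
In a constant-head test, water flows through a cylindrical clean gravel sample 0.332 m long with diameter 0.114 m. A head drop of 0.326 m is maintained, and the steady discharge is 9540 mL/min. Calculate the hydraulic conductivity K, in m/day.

Cross-sectional area A = π·(d/2)² = π × (0.114/2)² = 0.01021 m².
Convert discharge: 9540 mL/min = 0.0001590 m³/s.
Darcy's law rearranged: K = Q·L / (A·Δh) = 0.0001590 × 0.332 / (0.01021 × 0.326) = 0.01586 m/s = 1371 m/day.

1370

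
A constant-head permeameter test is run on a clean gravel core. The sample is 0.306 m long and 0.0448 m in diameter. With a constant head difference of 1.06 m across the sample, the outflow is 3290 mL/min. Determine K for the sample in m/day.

Cross-sectional area A = π·(d/2)² = π × (0.0448/2)² = 0.001576 m².
Convert discharge: 3290 mL/min = 5.483e-05 m³/s.
Darcy's law rearranged: K = Q·L / (A·Δh) = 5.483e-05 × 0.306 / (0.001576 × 1.06) = 0.01004 m/s = 867.6 m/day.

868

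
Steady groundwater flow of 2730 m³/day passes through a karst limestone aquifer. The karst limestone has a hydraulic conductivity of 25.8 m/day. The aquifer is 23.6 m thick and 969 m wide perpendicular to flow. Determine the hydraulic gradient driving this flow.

0.00463

Cross-sectional area A = 969 × 23.6 = 22868 m².
From Q = K·A·i, i = Q / (K·A) = 2730 / (25.80 × 22868) = 0.004627.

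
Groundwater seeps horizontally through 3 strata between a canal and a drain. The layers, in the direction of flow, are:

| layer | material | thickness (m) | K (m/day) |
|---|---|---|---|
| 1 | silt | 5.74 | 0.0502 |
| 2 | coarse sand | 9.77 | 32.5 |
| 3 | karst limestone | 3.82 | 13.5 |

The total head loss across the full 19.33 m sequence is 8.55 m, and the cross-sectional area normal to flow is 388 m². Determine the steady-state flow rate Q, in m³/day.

28.9

Flow is perpendicular to layering, so the layers act in series and the equivalent K is the thickness-weighted harmonic mean.
Total thickness L = 5.74 + 9.77 + 3.82 = 19.33 m.
Σ(b_i/K_i) = 5.74/0.0502 + 9.77/32.5 + 3.82/13.5 = 114.9 d.
K_eq = L / Σ(b_i/K_i) = 19.33 / 114.9 = 0.1682 m/day.
Q = K_eq · A · (Δh/L) = 0.1682 × 388 × (8.55/19.33) = 28.87 m³/day.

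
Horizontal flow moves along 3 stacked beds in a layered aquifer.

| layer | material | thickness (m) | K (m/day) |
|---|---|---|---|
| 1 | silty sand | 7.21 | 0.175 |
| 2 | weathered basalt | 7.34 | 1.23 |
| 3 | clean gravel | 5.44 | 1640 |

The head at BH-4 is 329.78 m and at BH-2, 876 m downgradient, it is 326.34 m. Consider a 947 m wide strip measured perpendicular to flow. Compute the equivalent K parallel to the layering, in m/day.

447

Flow is parallel to layering, so each bed carries its own Darcy discharge and the transmissivities add.
Σ(K_i·b_i) = 0.175×7.21 + 1.23×7.34 + 1640×5.44 = 8932 m²/day.
Total thickness b = 19.99 m, so K_eq = Σ(K_i·b_i)/b = 446.8 m/day.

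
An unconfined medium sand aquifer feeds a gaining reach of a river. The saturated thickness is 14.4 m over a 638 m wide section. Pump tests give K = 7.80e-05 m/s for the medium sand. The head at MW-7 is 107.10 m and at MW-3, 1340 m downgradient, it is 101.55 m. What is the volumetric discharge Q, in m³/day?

Convert K: 7.80e-05 m/s × 86400 = 6.739 m/day.
Cross-sectional area A = 638 × 14.4 = 9187 m².
Hydraulic gradient i = (107.10 − 101.55) / 1340 = 5.55 / 1340 = 0.004142.
Darcy's law: Q = K · A · i = 6.739 × 9187 × 0.004142 = 256.4 m³/day.

256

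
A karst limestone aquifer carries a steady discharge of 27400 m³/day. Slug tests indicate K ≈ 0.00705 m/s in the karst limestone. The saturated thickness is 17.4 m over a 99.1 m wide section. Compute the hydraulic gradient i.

Convert K: 0.00705 m/s × 86400 = 609.1 m/day.
Cross-sectional area A = 99.1 × 17.4 = 1724 m².
From Q = K·A·i, i = Q / (K·A) = 27400 / (609.1 × 1724) = 0.02609.

0.0261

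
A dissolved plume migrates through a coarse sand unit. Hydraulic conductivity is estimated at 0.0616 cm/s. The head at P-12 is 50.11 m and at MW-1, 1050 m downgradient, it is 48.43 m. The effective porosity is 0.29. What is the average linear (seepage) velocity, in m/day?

0.294

Convert K: 0.0616 cm/s × 864 = 53.22 m/day.
Hydraulic gradient i = (50.11 − 48.43) / 1050 = 1.68 / 1050 = 0.001600.
Darcy flux q = K · i = 53.22 × 0.001600 = 0.08516 m/day.
Seepage velocity v = q / n_e = 0.08516 / 0.29 = 0.2936 m/day.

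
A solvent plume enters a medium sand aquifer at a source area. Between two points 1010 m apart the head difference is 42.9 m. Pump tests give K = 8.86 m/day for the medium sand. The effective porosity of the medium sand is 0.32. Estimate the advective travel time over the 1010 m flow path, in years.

Hydraulic gradient i = Δh / L = 42.9 / 1010 = 0.04248.
Darcy flux q = K · i = 8.860 × 0.04248 = 0.3763 m/day.
Seepage velocity v = q / n_e = 0.3763 / 0.32 = 1.176 m/day.
Travel time t = L / v = 1010 / 1.176 = 858.8 days = 2.351 years.

2.35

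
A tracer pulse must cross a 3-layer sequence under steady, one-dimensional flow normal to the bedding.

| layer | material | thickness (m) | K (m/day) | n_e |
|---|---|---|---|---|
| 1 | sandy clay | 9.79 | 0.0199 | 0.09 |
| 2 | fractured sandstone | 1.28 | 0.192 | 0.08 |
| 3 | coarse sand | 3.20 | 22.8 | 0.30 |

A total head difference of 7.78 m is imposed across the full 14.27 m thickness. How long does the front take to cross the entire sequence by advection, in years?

With flow normal to the layers, continuity requires the same specific discharge q through every layer.
Σ(b_i/K_i) = 9.79/0.0199 + 1.28/0.192 + 3.20/22.8 = 498.8 d.
q = Δh / Σ(b_i/K_i) = 7.78 / 498.8 = 0.01560 m/day.
In each layer the seepage velocity is v_i = q/n_i, so the layer transit time is t_i = b_i·n_i / q:
  layer 1 (sandy clay): t_1 = 9.79 × 0.09 / 0.01560 = 56.49 d
  layer 2 (fractured sandstone): t_2 = 1.28 × 0.08 / 0.01560 = 6.565 d
  layer 3 (coarse sand): t_3 = 3.20 × 0.30 / 0.01560 = 61.54 d
Total t = Σ t_i = 124.6 days = 0.3411 years.

0.341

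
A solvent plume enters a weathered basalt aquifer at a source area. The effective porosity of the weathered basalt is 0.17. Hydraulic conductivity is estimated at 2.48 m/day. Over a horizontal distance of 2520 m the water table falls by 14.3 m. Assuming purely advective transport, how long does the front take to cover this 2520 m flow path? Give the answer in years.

83.3

Hydraulic gradient i = Δh / L = 14.3 / 2520 = 0.005675.
Darcy flux q = K · i = 2.480 × 0.005675 = 0.01407 m/day.
Seepage velocity v = q / n_e = 0.01407 / 0.17 = 0.08278 m/day.
Travel time t = L / v = 2520 / 0.08278 = 30441 days = 83.34 years.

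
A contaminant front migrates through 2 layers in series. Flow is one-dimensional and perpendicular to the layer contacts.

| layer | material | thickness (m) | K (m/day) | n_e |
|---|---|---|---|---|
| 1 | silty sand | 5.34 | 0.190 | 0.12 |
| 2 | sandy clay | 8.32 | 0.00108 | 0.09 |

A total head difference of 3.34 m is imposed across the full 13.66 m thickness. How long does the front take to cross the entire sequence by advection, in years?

With flow normal to the layers, continuity requires the same specific discharge q through every layer.
Σ(b_i/K_i) = 5.34/0.190 + 8.32/0.00108 = 7732 d.
q = Δh / Σ(b_i/K_i) = 3.34 / 7732 = 0.0004320 m/day.
In each layer the seepage velocity is v_i = q/n_i, so the layer transit time is t_i = b_i·n_i / q:
  layer 1 (silty sand): t_1 = 5.34 × 0.12 / 0.0004320 = 1483 d
  layer 2 (sandy clay): t_2 = 8.32 × 0.09 / 0.0004320 = 1733 d
Total t = Σ t_i = 3217 days = 8.807 years.

8.81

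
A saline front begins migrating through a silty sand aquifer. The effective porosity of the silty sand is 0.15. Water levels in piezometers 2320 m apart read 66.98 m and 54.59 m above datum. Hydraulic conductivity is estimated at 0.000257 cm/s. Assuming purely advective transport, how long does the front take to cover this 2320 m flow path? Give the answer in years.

Convert K: 0.000257 cm/s × 864 = 0.2220 m/day.
Hydraulic gradient i = (66.98 − 54.59) / 2320 = 12.39 / 2320 = 0.005341.
Darcy flux q = K · i = 0.2220 × 0.005341 = 0.001186 m/day.
Seepage velocity v = q / n_e = 0.001186 / 0.15 = 0.007906 m/day.
Travel time t = L / v = 2320 / 0.007906 = 2.935e+05 days = 803.4 years.

803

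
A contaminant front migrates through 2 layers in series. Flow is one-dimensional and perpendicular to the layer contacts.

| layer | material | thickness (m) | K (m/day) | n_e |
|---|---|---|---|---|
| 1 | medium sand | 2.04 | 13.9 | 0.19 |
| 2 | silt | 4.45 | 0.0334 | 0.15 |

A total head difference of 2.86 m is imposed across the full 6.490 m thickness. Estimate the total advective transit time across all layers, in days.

49.2

With flow normal to the layers, continuity requires the same specific discharge q through every layer.
Σ(b_i/K_i) = 2.04/13.9 + 4.45/0.0334 = 133.4 d.
q = Δh / Σ(b_i/K_i) = 2.86 / 133.4 = 0.02144 m/day.
In each layer the seepage velocity is v_i = q/n_i, so the layer transit time is t_i = b_i·n_i / q:
  layer 1 (medium sand): t_1 = 2.04 × 0.19 / 0.02144 = 18.08 d
  layer 2 (silt): t_2 = 4.45 × 0.15 / 0.02144 = 31.13 d
Total t = Σ t_i = 49.21 days.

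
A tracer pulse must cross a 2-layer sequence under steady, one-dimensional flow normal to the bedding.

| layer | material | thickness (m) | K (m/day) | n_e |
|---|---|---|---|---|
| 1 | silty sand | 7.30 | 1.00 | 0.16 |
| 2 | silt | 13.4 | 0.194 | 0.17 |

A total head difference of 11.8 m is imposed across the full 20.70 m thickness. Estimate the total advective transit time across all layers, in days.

With flow normal to the layers, continuity requires the same specific discharge q through every layer.
Σ(b_i/K_i) = 7.30/1.00 + 13.4/0.194 = 76.37 d.
q = Δh / Σ(b_i/K_i) = 11.8 / 76.37 = 0.1545 m/day.
In each layer the seepage velocity is v_i = q/n_i, so the layer transit time is t_i = b_i·n_i / q:
  layer 1 (silty sand): t_1 = 7.30 × 0.16 / 0.1545 = 7.560 d
  layer 2 (silt): t_2 = 13.4 × 0.17 / 0.1545 = 14.74 d
Total t = Σ t_i = 22.30 days.

22.3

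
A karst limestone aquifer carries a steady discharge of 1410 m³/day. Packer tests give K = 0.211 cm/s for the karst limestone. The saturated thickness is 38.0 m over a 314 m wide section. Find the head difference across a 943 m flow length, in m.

0.611

Convert K: 0.211 cm/s × 864 = 182.3 m/day.
Cross-sectional area A = 314 × 38.0 = 11932 m².
From Q = K·A·i, i = Q / (K·A) = 1410 / (182.3 × 11932) = 0.0006482.
Head loss Δh = i · L = 0.0006482 × 943 = 0.6113 m.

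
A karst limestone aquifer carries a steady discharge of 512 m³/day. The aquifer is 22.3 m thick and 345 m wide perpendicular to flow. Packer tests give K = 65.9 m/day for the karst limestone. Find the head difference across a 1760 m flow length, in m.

Cross-sectional area A = 345 × 22.3 = 7694 m².
From Q = K·A·i, i = Q / (K·A) = 512 / (65.90 × 7694) = 0.001010.
Head loss Δh = i · L = 0.001010 × 1760 = 1.777 m.

1.78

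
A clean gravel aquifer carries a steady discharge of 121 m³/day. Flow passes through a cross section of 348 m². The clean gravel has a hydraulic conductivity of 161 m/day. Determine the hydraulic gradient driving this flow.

From Q = K·A·i, i = Q / (K·A) = 121 / (161.0 × 348.0) = 0.002160.

0.00216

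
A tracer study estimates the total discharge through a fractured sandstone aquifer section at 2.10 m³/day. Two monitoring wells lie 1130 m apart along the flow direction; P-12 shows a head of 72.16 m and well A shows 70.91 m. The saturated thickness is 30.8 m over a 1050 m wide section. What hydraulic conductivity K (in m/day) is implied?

0.0587

Cross-sectional area A = 1050 × 30.8 = 32340 m².
Hydraulic gradient i = (72.16 − 70.91) / 1130 = 1.25 / 1130 = 0.001106.
From Q = K·A·i, K = Q / (A·i) = 2.10 / (32340 × 0.001106) = 0.05870 m/day.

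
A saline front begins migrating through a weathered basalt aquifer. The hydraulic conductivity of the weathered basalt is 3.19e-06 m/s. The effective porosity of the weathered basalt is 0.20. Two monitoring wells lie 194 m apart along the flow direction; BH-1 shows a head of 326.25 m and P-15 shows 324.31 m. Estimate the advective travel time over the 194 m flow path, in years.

38.5

Convert K: 3.19e-06 m/s × 86400 = 0.2756 m/day.
Hydraulic gradient i = (326.25 − 324.31) / 194 = 1.94 / 194 = 0.01000.
Darcy flux q = K · i = 0.2756 × 0.01000 = 0.002756 m/day.
Seepage velocity v = q / n_e = 0.002756 / 0.20 = 0.01378 m/day.
Travel time t = L / v = 194 / 0.01378 = 14078 days = 38.54 years.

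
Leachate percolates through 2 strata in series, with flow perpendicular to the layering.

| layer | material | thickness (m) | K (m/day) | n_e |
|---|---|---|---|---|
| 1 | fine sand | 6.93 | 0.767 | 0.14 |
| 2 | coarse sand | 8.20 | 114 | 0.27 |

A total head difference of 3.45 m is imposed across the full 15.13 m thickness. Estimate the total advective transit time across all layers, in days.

With flow normal to the layers, continuity requires the same specific discharge q through every layer.
Σ(b_i/K_i) = 6.93/0.767 + 8.20/114 = 9.107 d.
q = Δh / Σ(b_i/K_i) = 3.45 / 9.107 = 0.3788 m/day.
In each layer the seepage velocity is v_i = q/n_i, so the layer transit time is t_i = b_i·n_i / q:
  layer 1 (fine sand): t_1 = 6.93 × 0.14 / 0.3788 = 2.561 d
  layer 2 (coarse sand): t_2 = 8.20 × 0.27 / 0.3788 = 5.844 d
Total t = Σ t_i = 8.405 days.

8.41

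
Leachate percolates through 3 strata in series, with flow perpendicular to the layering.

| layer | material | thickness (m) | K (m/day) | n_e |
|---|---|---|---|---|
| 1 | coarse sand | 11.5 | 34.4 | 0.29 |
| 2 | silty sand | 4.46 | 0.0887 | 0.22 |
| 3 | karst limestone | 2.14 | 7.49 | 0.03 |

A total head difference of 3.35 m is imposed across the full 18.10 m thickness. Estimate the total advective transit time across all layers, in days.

With flow normal to the layers, continuity requires the same specific discharge q through every layer.
Σ(b_i/K_i) = 11.5/34.4 + 4.46/0.0887 + 2.14/7.49 = 50.90 d.
q = Δh / Σ(b_i/K_i) = 3.35 / 50.90 = 0.06581 m/day.
In each layer the seepage velocity is v_i = q/n_i, so the layer transit time is t_i = b_i·n_i / q:
  layer 1 (coarse sand): t_1 = 11.5 × 0.29 / 0.06581 = 50.67 d
  layer 2 (silty sand): t_2 = 4.46 × 0.22 / 0.06581 = 14.91 d
  layer 3 (karst limestone): t_3 = 2.14 × 0.03 / 0.06581 = 0.9755 d
Total t = Σ t_i = 66.56 days.

66.6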